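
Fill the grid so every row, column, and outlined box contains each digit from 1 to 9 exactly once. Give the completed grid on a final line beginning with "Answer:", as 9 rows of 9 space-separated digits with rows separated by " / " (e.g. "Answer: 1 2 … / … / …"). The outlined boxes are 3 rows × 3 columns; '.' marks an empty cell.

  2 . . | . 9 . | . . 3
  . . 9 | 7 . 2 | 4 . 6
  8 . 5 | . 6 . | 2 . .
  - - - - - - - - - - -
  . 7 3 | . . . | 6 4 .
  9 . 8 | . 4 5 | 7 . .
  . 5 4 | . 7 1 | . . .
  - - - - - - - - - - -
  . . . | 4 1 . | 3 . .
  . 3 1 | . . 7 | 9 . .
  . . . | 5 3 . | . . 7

Step 1. [r5c2∈{1,2,6}] box 4 places 2 nowhere but r5c2, so r5c2=2.
Step 2. [r4c9∈{1,2,5,8,9}] 5 has one home in row 4: r4c9. So r4c9=5.
Step 3. [r6c7∈{8}] only 8 remains possible at r6c7. So r6c7=8.
Step 4. [r6c1∈{6}] r6c1 is down to just 6. So r6c1=6.
Step 5. [r2c2∈{1}] r2c2 is down to just 1, so r2c2=1.
Step 6. [r3c8∈{1,7,9}] r3c8 is the only open cell in row 3 admitting 7 ⇒ r3c8=7.
Step 7. [r6c8∈{2,3,9}] across col 8, 9 lands solely at r6c8, so r6c8=9.
Step 8. [r6c9∈{2}] only 2 remains possible at r6c9 ⇒ r6c9=2.
Step 9. [r7c9∈{8}] only 8 remains possible at r7c9, so r7c9=8.
Step 10. [r9c2∈{4,6,8,9}] 8 has one home in col 2: r9c2, so r9c2=8.
Step 11. [r1c7∈{1,5}] col 7 places 5 nowhere but r1c7 ⇒ r1c7=5.
Step 12. [r4c4∈{2,8,9}] in col 4, 9 fits only at r4c4 ⇒ r4c4=9.
Step 13. [r8c4∈{2,6,8}] across col 4, 2 lands solely at r8c4 ⇒ r8c4=2.
Step 14. [r1c4∈{1,8}] col 4 places 8 nowhere but r1c4 ⇒ r1c4=8.
Step 15. [r8c8∈{5,6}] across row 8, 6 lands solely at r8c8, so r8c8=6.
Step 16. [r1c8∈{1}] nothing but 1 survives at r1c8, so r1c8=1.
Step 17. [r1c3∈{6,7}] in row 1, 7 fits only at r1c3 ⇒ r1c3=7.
Step 18. [r3c6∈{3,4}] 3 has one home in col 6: r3c6, so r3c6=3.
Step 19. [r1c2∈{4,6}] 6 has one home in row 1: r1c2. So r1c2=6.
Step 20. [r9c8∈{2}] r9c8 is down to just 2, so r9c8=2.
Step 21. [r9c3∈{6}] r9c3's peers cover all but 6 ⇒ r9c3=6.
Step 22. [r8c1∈{4,5}] across row 8, 5 lands solely at r8c1 ⇒ r8c1=5.
Step 23. [r5c8∈{3}] r5c8 is down to just 3 ⇒ r5c8=3.
Step 24. [r4c5∈{2,8}] r4c5 is the only open cell in row 4 admitting 2 ⇒ r4c5=2.
Step 25. [r9c6∈{9}] r9c6 has the single candidate 9, so r9c6=9.
Step 26. [r8c9∈{4}] r8c9 is down to just 4 ⇒ r8c9=4.
Step 27. [r2c8∈{8}] r2c8's peers cover all but 8, so r2c8=8.
Step 28. [r7c8∈{5}] nothing but 5 survives at r7c8 ⇒ r7c8=5.
Step 29. [r5c9∈{1}] only 1 remains possible at r5c9. So r5c9=1.
Step 30. [r2c5∈{5}] r2c5's peers cover all but 5. So r2c5=5.
Step 31. [r7c2∈{9}] r7c2's peers cover all but 9, so r7c2=9.
Step 32. [r4c6∈{8}] r4c6 is down to just 8 ⇒ r4c6=8.
Step 33. [r9c7∈{1}] only 1 remains possible at r9c7. So r9c7=1.
Step 34. [r2c1∈{3}] nothing but 3 survives at r2c1. So r2c1=3.
Step 35. [r4c1∈{1}] nothing but 1 survives at r4c1, so r4c1=1.
Step 36. [r7c6∈{6}] only 6 remains possible at r7c6, so r7c6=6.
Step 37. [r7c1∈{7}] r7c1 is down to just 7 ⇒ r7c1=7.
Step 38. [r3c2∈{4}] nothing but 4 survives at r3c2 ⇒ r3c2=4.
Step 39. [r6c4∈{3}] r6c4 has the single candidate 3, so r6c4=3.
Step 40. [r8c5∈{8}] r8c5 has the single candidate 8. So r8c5=8.
Step 41. [r7c3∈{2}] r7c3's peers cover all but 2 ⇒ r7c3=2.
Step 42. [r9c1∈{4}] r9c1's peers cover all but 4, so r9c1=4.
Step 43. [r1c6∈{4}] only 4 remains possible at r1c6, so r1c6=4.
Step 44. [r3c9∈{9}] r3c9 has the single candidate 9, so r3c9=9.
Step 45. [r3c4∈{1}] nothing but 1 survives at r3c4 ⇒ r3c4=1.
Step 46. [r5c4∈{6}] only 6 remains possible at r5c4, so r5c4=6.

Answer: 2 6 7 8 9 4 5 1 3 / 3 1 9 7 5 2 4 8 6 / 8 4 5 1 6 3 2 7 9 / 1 7 3 9 2 8 6 4 5 / 9 2 8 6 4 5 7 3 1 / 6 5 4 3 7 1 8 9 2 / 7 9 2 4 1 6 3 5 8 / 5 3 1 2 8 7 9 6 4 / 4 8 6 5 3 9 1 2 7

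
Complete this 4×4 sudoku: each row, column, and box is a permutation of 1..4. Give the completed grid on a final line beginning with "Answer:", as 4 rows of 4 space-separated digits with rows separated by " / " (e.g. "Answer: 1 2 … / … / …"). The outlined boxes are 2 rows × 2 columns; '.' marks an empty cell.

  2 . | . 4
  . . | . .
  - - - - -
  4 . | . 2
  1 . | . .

Step 1. [r3c2∈{3}] nothing but 3 survives at r3c2. So r3c2=3.
Step 2. [r1c3∈{1,3}] r1c3 is the only open cell in row 1 admitting 3, so r1c3=3.
Step 3. [r2c4∈{1}] r2c4 is down to just 1 ⇒ r2c4=1.
Step 4. [r2c1∈{3}] r2c1 has the single candidate 3. So r2c1=3.
Step 5. [r3c3∈{1}] r3c3 has the single candidate 1, so r3c3=1.
Step 6. [r2c3∈{2}] nothing but 2 survives at r2c3, so r2c3=2.
Step 7. [r4c2∈{2}] r4c2 has the single candidate 2, so r4c2=2.
Step 8. [r2c2∈{4}] r2c2 has the single candidate 4, so r2c2=4.
Step 9. [r4c4∈{3}] r4c4 has the single candidate 3, so r4c4=3.
Step 10. [r1c2∈{1}] r1c2 has the single candidate 1. So r1c2=1.
Step 11. [r4c3∈{4}] r4c3's peers cover all but 4. So r4c3=4.

Answer: 2 1 3 4 / 3 4 2 1 / 4 3 1 2 / 1 2 4 3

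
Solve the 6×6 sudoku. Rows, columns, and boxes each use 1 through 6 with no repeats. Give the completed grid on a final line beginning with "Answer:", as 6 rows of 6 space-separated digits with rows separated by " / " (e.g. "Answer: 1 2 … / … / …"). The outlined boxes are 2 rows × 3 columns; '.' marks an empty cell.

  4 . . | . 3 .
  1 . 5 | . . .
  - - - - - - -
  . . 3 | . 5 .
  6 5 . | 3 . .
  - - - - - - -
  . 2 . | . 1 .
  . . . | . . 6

Step 1. [r2c5∈{2,4,6}] across col 5, 6 lands solely at r2c5, so r2c5=6.
Step 2. [r1c3∈{2,6}] r1c3 is the only open cell in box 1 admitting 2, so r1c3=2.
Step 3. [r5c6∈{3,4,5}] in col 6, 3 fits only at r5c6, so r5c6=3.
Step 4. [r3c4∈{1,2,4,6}] row 3 places 6 nowhere but r3c4 ⇒ r3c4=6.
Step 5. [r5c1∈{5}] r5c1 is down to just 5, so r5c1=5.
Step 6. [r5c4∈{4}] r5c4's peers cover all but 4. So r5c4=4.
Step 7. [r4c5∈{2,4}] col 5 places 4 nowhere but r4c5 ⇒ r4c5=4.
Step 8. [r4c6∈{1,2}] 2 has one home in row 4: r4c6. So r4c6=2.
Step 9. [r3c6∈{1}] r3c6 has the single candidate 1 ⇒ r3c6=1.
Step 10. [r6c2∈{1,3,4}] in col 2, 1 fits only at r6c2, so r6c2=1.
Step 11. [r6c4∈{2,5}] 5 has one home in row 6: r6c4, so r6c4=5.
Step 12. [r2c4∈{2}] r2c4 is down to just 2, so r2c4=2.
Step 13. [r3c2∈{4}] r3c2 has the single candidate 4 ⇒ r3c2=4.
Step 14. [r1c2∈{6}] r1c2 is down to just 6, so r1c2=6.
Step 15. [r5c3∈{6}] r5c3 has the single candidate 6 ⇒ r5c3=6.
Step 16. [r2c2∈{3}] only 3 remains possible at r2c2. So r2c2=3.
Step 17. [r1c6∈{5}] r1c6 has the single candidate 5 ⇒ r1c6=5.
Step 18. [r6c1∈{3}] only 3 remains possible at r6c1, so r6c1=3.
Step 19. [r1c4∈{1}] r1c4 has the single candidate 1, so r1c4=1.
Step 20. [r6c3∈{4}] r6c3 is down to just 4, so r6c3=4.
Step 21. [r4c3∈{1}] nothing but 1 survives at r4c3, so r4c3=1.
Step 22. [r3c1∈{2}] r3c1 is down to just 2 ⇒ r3c1=2.
Step 23. [r6c5∈{2}] only 2 remains possible at r6c5 ⇒ r6c5=2.
Step 24. [r2c6∈{4}] nothing but 4 survives at r2c6 ⇒ r2c6=4.

Answer: 4 6 2 1 3 5 / 1 3 5 2 6 4 / 2 4 3 6 5 1 / 6 5 1 3 4 2 / 5 2 6 4 1 3 / 3 1 4 5 2 6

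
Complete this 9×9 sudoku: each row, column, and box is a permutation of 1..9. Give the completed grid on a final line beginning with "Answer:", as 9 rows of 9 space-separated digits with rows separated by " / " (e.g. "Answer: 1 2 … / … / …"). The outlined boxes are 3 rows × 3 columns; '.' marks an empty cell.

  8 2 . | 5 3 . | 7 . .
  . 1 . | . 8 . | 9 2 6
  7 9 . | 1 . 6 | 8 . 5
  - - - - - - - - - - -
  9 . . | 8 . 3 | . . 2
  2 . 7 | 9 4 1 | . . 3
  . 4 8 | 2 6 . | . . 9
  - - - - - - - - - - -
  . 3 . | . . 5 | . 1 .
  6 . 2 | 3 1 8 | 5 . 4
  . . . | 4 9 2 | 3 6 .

Step 1. [r4c5∈{5,7}] 5 has one home in col 5: r4c5, so r4c5=5.
Step 2. [r1c8∈{4}] r1c8 has the single candidate 4, so r1c8=4.
Step 3. [r3c3∈{3,4}] in row 3, 4 fits only at r3c3 ⇒ r3c3=4.
Step 4. [r6c1∈{1,3,5}] in row 6, 3 fits only at r6c1, so r6c1=3.
Step 5. [r4c2∈{6}] nothing but 6 survives at r4c2. So r4c2=6.
Step 6. [r9c2∈{5,7,8}] in col 2, 8 fits only at r9c2. So r9c2=8.
Step 7. [r7c5∈{7}] r7c5 is down to just 7, so r7c5=7.
Step 8. [r6c8∈{5,7}] r6c8 is the only open cell in row 6 admitting 5. So r6c8=5.
Step 9. [r2c1∈{5}] r2c1 is down to just 5. So r2c1=5.
Step 10. [r4c3∈{1}] only 1 remains possible at r4c3. So r4c3=1.
Step 11. [r8c2∈{7}] r8c2 has the single candidate 7. So r8c2=7.
Step 12. [r2c4∈{7}] nothing but 7 survives at r2c4, so r2c4=7.
Step 13. [r7c1∈{4}] r7c1 has the single candidate 4. So r7c1=4.
Step 14. [r5c8∈{8}] r5c8 is down to just 8, so r5c8=8.
Step 15. [r3c8∈{3}] r3c8's peers cover all but 3. So r3c8=3.
Step 16. [r2c3∈{3}] r2c3's peers cover all but 3, so r2c3=3.
Step 17. [r1c3∈{6}] nothing but 6 survives at r1c3, so r1c3=6.
Step 18. [r1c6∈{9}] r1c6 has the single candidate 9. So r1c6=9.
Step 19. [r5c2∈{5}] r5c2's peers cover all but 5, so r5c2=5.
Step 20. [r6c7∈{1}] r6c7 is down to just 1 ⇒ r6c7=1.
Step 21. [r9c1∈{1}] nothing but 1 survives at r9c1 ⇒ r9c1=1.
Step 22. [r7c3∈{9}] r7c3's peers cover all but 9 ⇒ r7c3=9.
Step 23. [r4c7∈{4}] r4c7's peers cover all but 4 ⇒ r4c7=4.
Step 24. [r7c9∈{8}] r7c9 has the single candidate 8, so r7c9=8.
Step 25. [r1c9∈{1}] r1c9 is down to just 1, so r1c9=1.
Step 26. [r9c9∈{7}] nothing but 7 survives at r9c9, so r9c9=7.
Step 27. [r6c6∈{7}] r6c6 has the single candidate 7 ⇒ r6c6=7.
Step 28. [r4c8∈{7}] r4c8 has the single candidate 7 ⇒ r4c8=7.
Step 29. [r7c7∈{2}] nothing but 2 survives at r7c7 ⇒ r7c7=2.
Step 30. [r8c8∈{9}] r8c8's peers cover all but 9, so r8c8=9.
Step 31. [r9c3∈{5}] r9c3 has the single candidate 5. So r9c3=5.
Step 32. [r2c6∈{4}] only 4 remains possible at r2c6, so r2c6=4.
Step 33. [r7c4∈{6}] nothing but 6 survives at r7c4 ⇒ r7c4=6.
Step 34. [r5c7∈{6}] r5c7's peers cover all but 6 ⇒ r5c7=6.
Step 35. [r3c5∈{2}] r3c5 has the single candidate 2, so r3c5=2.

Answer: 8 2 6 5 3 9 7 4 1 / 5 1 3 7 8 4 9 2 6 / 7 9 4 1 2 6 8 3 5 / 9 6 1 8 5 3 4 7 2 / 2 5 7 9 4 1 6 8 3 / 3 4 8 2 6 7 1 5 9 / 4 3 9 6 7 5 2 1 8 / 6 7 2 3 1 8 5 9 4 / 1 8 5 4 9 2 3 6 7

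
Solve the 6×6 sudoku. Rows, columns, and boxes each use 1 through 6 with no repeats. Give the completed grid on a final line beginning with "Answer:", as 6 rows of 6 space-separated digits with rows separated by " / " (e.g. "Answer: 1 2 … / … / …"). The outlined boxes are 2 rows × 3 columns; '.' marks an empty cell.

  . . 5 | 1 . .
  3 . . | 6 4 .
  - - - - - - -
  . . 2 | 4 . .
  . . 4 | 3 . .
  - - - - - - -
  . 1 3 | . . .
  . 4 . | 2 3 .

Step 1. [r2c6∈{2,5}] in row 2, 5 fits only at r2c6. So r2c6=5.
Step 2. [r1c5∈{2}] r1c5 has the single candidate 2, so r1c5=2.
Step 3. [r6c1∈{5,6}] 5 has one home in row 6: r6c1. So r6c1=5.
Step 4. [r1c2∈{6}] r1c2's peers cover all but 6. So r1c2=6.
Step 5. [r6c6∈{1,6}] row 6 places 1 nowhere but r6c6 ⇒ r6c6=1.
Step 6. [r3c6∈{6}] r3c6 is down to just 6 ⇒ r3c6=6.
Step 7. [r4c2∈{5}] only 5 remains possible at r4c2, so r4c2=5.
Step 8. [r3c1∈{1}] nothing but 1 survives at r3c1, so r3c1=1.
Step 9. [r5c5∈{5,6}] r5c5 is the only open cell in col 5 admitting 6, so r5c5=6.
Step 10. [r4c5∈{1}] nothing but 1 survives at r4c5. So r4c5=1.
Step 11. [r2c2∈{2}] r2c2 has the single candidate 2 ⇒ r2c2=2.
Step 12. [r3c5∈{5}] r3c5 has the single candidate 5. So r3c5=5.
Step 13. [r5c6∈{4}] r5c6 is down to just 4, so r5c6=4.
Step 14. [r5c1∈{2}] nothing but 2 survives at r5c1 ⇒ r5c1=2.
Step 15. [r2c3∈{1}] r2c3 has the single candidate 1, so r2c3=1.
Step 16. [r4c1∈{6}] r4c1's peers cover all but 6 ⇒ r4c1=6.
Step 17. [r6c3∈{6}] r6c3 is down to just 6, so r6c3=6.
Step 18. [r1c6∈{3}] r1c6 has the single candidate 3 ⇒ r1c6=3.
Step 19. [r1c1∈{4}] r1c1 has the single candidate 4, so r1c1=4.
Step 20. [r4c6∈{2}] r4c6 is down to just 2. So r4c6=2.
Step 21. [r3c2∈{3}] r3c2 is down to just 3. So r3c2=3.
Step 22. [r5c4∈{5}] only 5 remains possible at r5c4, so r5c4=5.

Answer: 4 6 5 1 2 3 / 3 2 1 6 4 5 / 1 3 2 4 5 6 / 6 5 4 3 1 2 / 2 1 3 5 6 4 / 5 4 6 2 3 1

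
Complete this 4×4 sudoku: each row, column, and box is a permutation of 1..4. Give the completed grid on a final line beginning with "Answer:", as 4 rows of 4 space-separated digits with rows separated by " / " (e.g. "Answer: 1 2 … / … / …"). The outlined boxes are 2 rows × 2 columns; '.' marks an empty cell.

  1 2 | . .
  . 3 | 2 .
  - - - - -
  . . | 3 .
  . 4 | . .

Step 1. [r3c4∈{1,2,4}] in row 3, 4 fits only at r3c4, so r3c4=4.
Step 2. [r4c4∈{1,2}] col 4 places 2 nowhere but r4c4, so r4c4=2.
Step 3. [r4c3∈{1}] only 1 remains possible at r4c3. So r4c3=1.
Step 4. [r3c2∈{1}] nothing but 1 survives at r3c2. So r3c2=1.
Step 5. [r1c4∈{3}] r1c4 has the single candidate 3. So r1c4=3.
Step 6. [r2c4∈{1}] r2c4's peers cover all but 1. So r2c4=1.
Step 7. [r3c1∈{2}] nothing but 2 survives at r3c1, so r3c1=2.
Step 8. [r1c3∈{4}] r1c3 is down to just 4, so r1c3=4.
Step 9. [r4c1∈{3}] only 3 remains possible at r4c1 ⇒ r4c1=3.
Step 10. [r2c1∈{4}] r2c1 is down to just 4. So r2c1=4.

Answer: 1 2 4 3 / 4 3 2 1 / 2 1 3 4 / 3 4 1 2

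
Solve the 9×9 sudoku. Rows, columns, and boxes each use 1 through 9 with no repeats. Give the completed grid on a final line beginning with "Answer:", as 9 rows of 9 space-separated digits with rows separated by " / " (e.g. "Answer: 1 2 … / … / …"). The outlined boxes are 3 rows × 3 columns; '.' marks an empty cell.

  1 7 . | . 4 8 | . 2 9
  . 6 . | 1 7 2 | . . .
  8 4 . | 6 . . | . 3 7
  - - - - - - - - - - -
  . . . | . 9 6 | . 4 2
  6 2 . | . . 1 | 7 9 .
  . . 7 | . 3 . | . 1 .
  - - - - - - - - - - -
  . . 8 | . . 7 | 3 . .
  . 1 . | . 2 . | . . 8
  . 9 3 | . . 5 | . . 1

Step 1. [r1c3∈{5}] nothing but 5 survives at r1c3 ⇒ r1c3=5.
Step 2. [r7c2∈{5}] r7c2 is down to just 5 ⇒ r7c2=5.
Step 3. [r7c8∈{6}] only 6 remains possible at r7c8. So r7c8=6.
Step 4. [r7c9∈{4}] r7c9 is down to just 4 ⇒ r7c9=4.
Step 5. [r2c9∈{5}] r2c9's peers cover all but 5. So r2c9=5.
Step 6. [r6c6∈{4}] nothing but 4 survives at r6c6, so r6c6=4.
Step 7. [r6c2∈{8}] r6c2 has the single candidate 8 ⇒ r6c2=8.
Step 8. [r4c7∈{5,8}] in box 6, 8 fits only at r4c7. So r4c7=8.
Step 9. [r6c7∈{5,6}] r6c7 is the only open cell in box 6 admitting 5. So r6c7=5.
Step 10. [r4c1∈{3,5}] across col 1, 5 lands solely at r4c1 ⇒ r4c1=5.
Step 11. [r8c7∈{9}] r8c7 is down to just 9 ⇒ r8c7=9.
Step 12. [r9c8∈{7}] r9c8 is down to just 7. So r9c8=7.
Step 13. [r5c4∈{5,8}] r5c4 is the only open cell in col 4 admitting 5, so r5c4=5.
Step 14. [r2c3∈{9}] r2c3's peers cover all but 9, so r2c3=9.
Step 15. [r9c4∈{4,8}] 8 has one home in col 4: r9c4, so r9c4=8.
Step 16. [r9c1∈{2,4}] in row 9, 4 fits only at r9c1, so r9c1=4.
Step 17. [r1c4∈{3}] only 3 remains possible at r1c4 ⇒ r1c4=3.
Step 18. [r8c3∈{6}] only 6 remains possible at r8c3 ⇒ r8c3=6.
Step 19. [r8c4∈{4}] only 4 remains possible at r8c4. So r8c4=4.
Step 20. [r4c4∈{7}] r4c4 has the single candidate 7 ⇒ r4c4=7.
Step 21. [r6c4∈{2}] nothing but 2 survives at r6c4, so r6c4=2.
Step 22. [r9c7∈{2}] nothing but 2 survives at r9c7, so r9c7=2.
Step 23. [r3c7∈{1}] r3c7 is down to just 1. So r3c7=1.
Step 24. [r2c1∈{3}] nothing but 3 survives at r2c1. So r2c1=3.
Step 25. [r7c4∈{9}] nothing but 9 survives at r7c4. So r7c4=9.
Step 26. [r2c8∈{8}] nothing but 8 survives at r2c8 ⇒ r2c8=8.
Step 27. [r8c1∈{7}] nothing but 7 survives at r8c1, so r8c1=7.
Step 28. [r8c6∈{3}] r8c6 is down to just 3, so r8c6=3.
Step 29. [r6c9∈{6}] r6c9 has the single candidate 6 ⇒ r6c9=6.
Step 30. [r3c3∈{2}] nothing but 2 survives at r3c3, so r3c3=2.
Step 31. [r4c2∈{3}] r4c2 has the single candidate 3, so r4c2=3.
Step 32. [r7c5∈{1}] r7c5 has the single candidate 1, so r7c5=1.
Step 33. [r6c1∈{9}] r6c1's peers cover all but 9, so r6c1=9.
Step 34. [r4c3∈{1}] r4c3's peers cover all but 1, so r4c3=1.
Step 35. [r3c6∈{9}] r3c6 is down to just 9, so r3c6=9.
Step 36. [r8c8∈{5}] r8c8 has the single candidate 5 ⇒ r8c8=5.
Step 37. [r2c7∈{4}] only 4 remains possible at r2c7. So r2c7=4.
Step 38. [r5c5∈{8}] only 8 remains possible at r5c5, so r5c5=8.
Step 39. [r3c5∈{5}] r3c5's peers cover all but 5. So r3c5=5.
Step 40. [r5c9∈{3}] r5c9's peers cover all but 3 ⇒ r5c9=3.
Step 41. [r5c3∈{4}] r5c3 has the single candidate 4, so r5c3=4.
Step 42. [r9c5∈{6}] r9c5 is down to just 6, so r9c5=6.
Step 43. [r1c7∈{6}] r1c7 has the single candidate 6 ⇒ r1c7=6.
Step 44. [r7c1∈{2}] r7c1 is down to just 2, so r7c1=2.

Answer: 1 7 5 3 4 8 6 2 9 / 3 6 9 1 7 2 4 8 5 / 8 4 2 6 5 9 1 3 7 / 5 3 1 7 9 6 8 4 2 / 6 2 4 5 8 1 7 9 3 / 9 8 7 2 3 4 5 1 6 / 2 5 8 9 1 7 3 6 4 / 7 1 6 4 2 3 9 5 8 / 4 9 3 8 6 5 2 7 1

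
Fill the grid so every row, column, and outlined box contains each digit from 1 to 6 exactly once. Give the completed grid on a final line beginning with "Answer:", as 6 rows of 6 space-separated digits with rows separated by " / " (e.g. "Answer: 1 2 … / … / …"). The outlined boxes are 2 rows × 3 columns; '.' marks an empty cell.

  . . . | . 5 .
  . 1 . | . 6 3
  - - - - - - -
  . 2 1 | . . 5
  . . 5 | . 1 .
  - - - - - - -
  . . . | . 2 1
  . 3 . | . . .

Step 1. [r6c5∈{4}] r6c5 is down to just 4 ⇒ r6c5=4.
Step 2. [r5c2∈{4,5,6}] across col 2, 5 lands solely at r5c2 ⇒ r5c2=5.
Step 3. [r6c6∈{6}] r6c6's peers cover all but 6 ⇒ r6c6=6.
Step 4. [r1c3∈{2,3,4,6}] across col 3, 3 lands solely at r1c3, so r1c3=3.
Step 5. [r3c5∈{3}] r3c5 is down to just 3 ⇒ r3c5=3.
Step 6. [r4c1∈{3,4,6}] row 4 places 3 nowhere but r4c1 ⇒ r4c1=3.
Step 7. [r2c1∈{2,4,5}] across row 2, 5 lands solely at r2c1, so r2c1=5.
Step 8. [r6c3∈{2}] r6c3 is down to just 2 ⇒ r6c3=2.
Step 9. [r2c4∈{2,4}] row 2 places 2 nowhere but r2c4, so r2c4=2.
Step 10. [r1c6∈{4}] r1c6 is down to just 4, so r1c6=4.
Step 11. [r4c2∈{4,6}] 4 has one home in col 2: r4c2. So r4c2=4.
Step 12. [r3c1∈{6}] r3c1 is down to just 6 ⇒ r3c1=6.
Step 13. [r5c1∈{4}] r5c1 has the single candidate 4. So r5c1=4.
Step 14. [r4c4∈{6}] only 6 remains possible at r4c4, so r4c4=6.
Step 15. [r4c6∈{2}] r4c6's peers cover all but 2 ⇒ r4c6=2.
Step 16. [r5c4∈{3}] r5c4 is down to just 3, so r5c4=3.
Step 17. [r1c1∈{2}] r1c1 has the single candidate 2 ⇒ r1c1=2.
Step 18. [r6c1∈{1}] only 1 remains possible at r6c1 ⇒ r6c1=1.
Step 19. [r3c4∈{4}] r3c4's peers cover all but 4 ⇒ r3c4=4.
Step 20. [r2c3∈{4}] r2c3 has the single candidate 4. So r2c3=4.
Step 21. [r1c2∈{6}] r1c2's peers cover all but 6, so r1c2=6.
Step 22. [r1c4∈{1}] r1c4 has the single candidate 1, so r1c4=1.
Step 23. [r6c4∈{5}] r6c4 has the single candidate 5, so r6c4=5.
Step 24. [r5c3∈{6}] only 6 remains possible at r5c3, so r5c3=6.

Answer: 2 6 3 1 5 4 / 5 1 4 2 6 3 / 6 2 1 4 3 5 / 3 4 5 6 1 2 / 4 5 6 3 2 1 / 1 3 2 5 4 6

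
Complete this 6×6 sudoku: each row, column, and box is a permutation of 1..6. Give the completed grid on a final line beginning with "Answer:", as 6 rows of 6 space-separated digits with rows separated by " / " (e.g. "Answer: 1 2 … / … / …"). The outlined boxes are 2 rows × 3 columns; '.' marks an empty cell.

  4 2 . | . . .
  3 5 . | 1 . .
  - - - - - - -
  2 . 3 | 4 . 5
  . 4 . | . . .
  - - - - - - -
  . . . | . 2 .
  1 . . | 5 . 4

Step 1. [r2c3∈{6}] r2c3 is down to just 6, so r2c3=6.
Step 2. [r4c4∈{2,3,6}] col 4 places 2 nowhere but r4c4. So r4c4=2.
Step 3. [r3c2∈{1,6}] r3c2 is the only open cell in col 2 admitting 1, so r3c2=1.
Step 4. [r3c5∈{6}] r3c5 is down to just 6, so r3c5=6.
Step 5. [r6c5∈{3}] nothing but 3 survives at r6c5 ⇒ r6c5=3.
Step 6. [r5c4∈{6}] only 6 remains possible at r5c4. So r5c4=6.
Step 7. [r4c6∈{1,3}] in row 4, 3 fits only at r4c6. So r4c6=3.
Step 8. [r4c3∈{5}] only 5 remains possible at r4c3, so r4c3=5.
Step 9. [r1c4∈{3}] r1c4 has the single candidate 3, so r1c4=3.
Step 10. [r4c5∈{1}] nothing but 1 survives at r4c5 ⇒ r4c5=1.
Step 11. [r2c5∈{4}] r2c5's peers cover all but 4, so r2c5=4.
Step 12. [r1c5∈{5}] only 5 remains possible at r1c5. So r1c5=5.
Step 13. [r6c2∈{6}] nothing but 6 survives at r6c2, so r6c2=6.
Step 14. [r2c6∈{2}] only 2 remains possible at r2c6, so r2c6=2.
Step 15. [r1c6∈{6}] r1c6's peers cover all but 6, so r1c6=6.
Step 16. [r6c3∈{2}] r6c3 has the single candidate 2 ⇒ r6c3=2.
Step 17. [r5c3∈{4}] only 4 remains possible at r5c3 ⇒ r5c3=4.
Step 18. [r5c1∈{5}] r5c1 has the single candidate 5. So r5c1=5.
Step 19. [r5c6∈{1}] r5c6 is down to just 1 ⇒ r5c6=1.
Step 20. [r5c2∈{3}] nothing but 3 survives at r5c2 ⇒ r5c2=3.
Step 21. [r4c1∈{6}] r4c1 has the single candidate 6, so r4c1=6.
Step 22. [r1c3∈{1}] r1c3 is down to just 1 ⇒ r1c3=1.

Answer: 4 2 1 3 5 6 / 3 5 6 1 4 2 / 2 1 3 4 6 5 / 6 4 5 2 1 3 / 5 3 4 6 2 1 / 1 6 2 5 3 4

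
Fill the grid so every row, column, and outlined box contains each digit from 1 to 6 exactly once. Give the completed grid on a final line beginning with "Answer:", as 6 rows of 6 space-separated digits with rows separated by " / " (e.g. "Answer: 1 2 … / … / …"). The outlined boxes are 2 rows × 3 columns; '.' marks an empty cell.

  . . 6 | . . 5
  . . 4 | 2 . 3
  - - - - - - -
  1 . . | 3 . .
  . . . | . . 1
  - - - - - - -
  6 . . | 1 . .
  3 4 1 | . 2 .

Step 1. [r4c1∈{2,4,5}] in col 1, 4 fits only at r4c1, so r4c1=4.
Step 2. [r3c6∈{2,4,6}] 2 has one home in col 6: r3c6, so r3c6=2.
Step 3. [r3c3∈{5}] r3c3's peers cover all but 5. So r3c3=5.
Step 4. [r2c5∈{1,6}] in row 2, 6 fits only at r2c5. So r2c5=6.
Step 5. [r5c2∈{2,5}] box 5 places 5 nowhere but r5c2 ⇒ r5c2=5.
Step 6. [r1c2∈{1,2,3}] r1c2 is the only open cell in row 1 admitting 3 ⇒ r1c2=3.
Step 7. [r4c4∈{5,6}] r4c4 is the only open cell in box 4 admitting 6. So r4c4=6.
Step 8. [r3c5∈{4}] r3c5's peers cover all but 4 ⇒ r3c5=4.
Step 9. [r5c3∈{2}] r5c3's peers cover all but 2, so r5c3=2.
Step 10. [r1c4∈{4}] nothing but 4 survives at r1c4 ⇒ r1c4=4.
Step 11. [r5c6∈{4}] r5c6 has the single candidate 4. So r5c6=4.
Step 12. [r6c6∈{6}] r6c6 has the single candidate 6, so r6c6=6.
Step 13. [r2c2∈{1}] only 1 remains possible at r2c2 ⇒ r2c2=1.
Step 14. [r5c5∈{3}] r5c5 is down to just 3 ⇒ r5c5=3.
Step 15. [r6c4∈{5}] r6c4 has the single candidate 5 ⇒ r6c4=5.
Step 16. [r4c2∈{2}] nothing but 2 survives at r4c2. So r4c2=2.
Step 17. [r1c1∈{2}] r1c1 has the single candidate 2, so r1c1=2.
Step 18. [r1c5∈{1}] nothing but 1 survives at r1c5, so r1c5=1.
Step 19. [r3c2∈{6}] r3c2's peers cover all but 6. So r3c2=6.
Step 20. [r4c3∈{3}] r4c3 is down to just 3, so r4c3=3.
Step 21. [r2c1∈{5}] only 5 remains possible at r2c1, so r2c1=5.
Step 22. [r4c5∈{5}] nothing but 5 survives at r4c5, so r4c5=5.

Answer: 2 3 6 4 1 5 / 5 1 4 2 6 3 / 1 6 5 3 4 2 / 4 2 3 6 5 1 / 6 5 2 1 3 4 / 3 4 1 5 2 6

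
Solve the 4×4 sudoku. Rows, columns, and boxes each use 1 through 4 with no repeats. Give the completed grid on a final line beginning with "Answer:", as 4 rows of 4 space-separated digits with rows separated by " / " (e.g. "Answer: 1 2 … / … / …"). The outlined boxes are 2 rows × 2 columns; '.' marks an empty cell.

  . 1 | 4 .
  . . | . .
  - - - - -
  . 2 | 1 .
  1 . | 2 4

Step 1. [r2c3∈{3}] r2c3 has the single candidate 3. So r2c3=3.
Step 2. [r1c4∈{2}] r1c4's peers cover all but 2. So r1c4=2.
Step 3. [r3c1∈{3,4}] across row 3, 4 lands solely at r3c1. So r3c1=4.
Step 4. [r3c4∈{3}] r3c4 is down to just 3, so r3c4=3.
Step 5. [r1c1∈{3}] nothing but 3 survives at r1c1 ⇒ r1c1=3.
Step 6. [r2c2∈{4}] nothing but 4 survives at r2c2, so r2c2=4.
Step 7. [r2c1∈{2}] r2c1's peers cover all but 2, so r2c1=2.
Step 8. [r2c4∈{1}] only 1 remains possible at r2c4. So r2c4=1.
Step 9. [r4c2∈{3}] only 3 remains possible at r4c2 ⇒ r4c2=3.

Answer: 3 1 4 2 / 2 4 3 1 / 4 2 1 3 / 1 3 2 4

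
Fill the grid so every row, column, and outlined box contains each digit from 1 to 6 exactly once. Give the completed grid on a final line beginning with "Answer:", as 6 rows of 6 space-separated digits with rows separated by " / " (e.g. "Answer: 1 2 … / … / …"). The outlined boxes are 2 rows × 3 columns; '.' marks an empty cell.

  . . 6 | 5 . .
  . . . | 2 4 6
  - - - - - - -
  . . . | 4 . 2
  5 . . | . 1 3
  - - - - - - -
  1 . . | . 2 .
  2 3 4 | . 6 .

Step 1. [r1c2∈{1,2,4}] in row 1, 2 fits only at r1c2, so r1c2=2.
Step 2. [r5c3∈{5}] r5c3's peers cover all but 5 ⇒ r5c3=5.
Step 3. [r2c1∈{3}] only 3 remains possible at r2c1. So r2c1=3.
Step 4. [r5c2∈{6}] r5c2's peers cover all but 6, so r5c2=6.
Step 5. [r3c2∈{1}] r3c2 has the single candidate 1. So r3c2=1.
Step 6. [r1c6∈{1}] nothing but 1 survives at r1c6. So r1c6=1.
Step 7. [r2c2∈{5}] r2c2 is down to just 5. So r2c2=5.
Step 8. [r4c3∈{2}] nothing but 2 survives at r4c3 ⇒ r4c3=2.
Step 9. [r6c6∈{5}] r6c6 has the single candidate 5 ⇒ r6c6=5.
Step 10. [r3c1∈{6}] r3c1's peers cover all but 6, so r3c1=6.
Step 11. [r3c3∈{3}] only 3 remains possible at r3c3 ⇒ r3c3=3.
Step 12. [r1c5∈{3}] r1c5 has the single candidate 3 ⇒ r1c5=3.
Step 13. [r5c6∈{4}] r5c6's peers cover all but 4, so r5c6=4.
Step 14. [r6c4∈{1}] only 1 remains possible at r6c4, so r6c4=1.
Step 15. [r5c4∈{3}] nothing but 3 survives at r5c4, so r5c4=3.
Step 16. [r3c5∈{5}] only 5 remains possible at r3c5, so r3c5=5.
Step 17. [r1c1∈{4}] r1c1's peers cover all but 4 ⇒ r1c1=4.
Step 18. [r4c2∈{4}] r4c2 is down to just 4, so r4c2=4.
Step 19. [r2c3∈{1}] only 1 remains possible at r2c3. So r2c3=1.
Step 20. [r4c4∈{6}] r4c4 has the single candidate 6 ⇒ r4c4=6.

Answer: 4 2 6 5 3 1 / 3 5 1 2 4 6 / 6 1 3 4 5 2 / 5 4 2 6 1 3 / 1 6 5 3 2 4 / 2 3 4 1 6 5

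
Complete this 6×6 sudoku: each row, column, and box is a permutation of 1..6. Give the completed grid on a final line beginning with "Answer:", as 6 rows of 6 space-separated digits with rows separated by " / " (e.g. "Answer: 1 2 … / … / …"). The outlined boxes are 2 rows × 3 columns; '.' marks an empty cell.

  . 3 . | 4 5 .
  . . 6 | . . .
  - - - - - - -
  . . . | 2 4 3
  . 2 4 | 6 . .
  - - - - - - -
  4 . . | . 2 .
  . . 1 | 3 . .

Step 1. [r2c4∈{1}] r2c4's peers cover all but 1. So r2c4=1.
Step 2. [r4c6∈{1,5}] across box 4, 5 lands solely at r4c6 ⇒ r4c6=5.
Step 3. [r6c1∈{2,5,6}] r6c1 is the only open cell in row 6 admitting 2 ⇒ r6c1=2.
Step 4. [r6c2∈{5,6}] 5 has one home in row 6: r6c2 ⇒ r6c2=5.
Step 5. [r3c2∈{1,6}] r3c2 is the only open cell in col 2 admitting 1. So r3c2=1.
Step 6. [r1c6∈{2,6}] 6 has one home in row 1: r1c6. So r1c6=6.
Step 7. [r3c1∈{5,6}] across row 3, 6 lands solely at r3c1 ⇒ r3c1=6.
Step 8. [r1c1∈{1}] r1c1 is down to just 1, so r1c1=1.
Step 9. [r5c2∈{6}] r5c2 is down to just 6, so r5c2=6.
Step 10. [r5c3∈{3}] nothing but 3 survives at r5c3, so r5c3=3.
Step 11. [r4c1∈{3}] nothing but 3 survives at r4c1, so r4c1=3.
Step 12. [r6c6∈{4}] nothing but 4 survives at r6c6 ⇒ r6c6=4.
Step 13. [r1c3∈{2}] r1c3 has the single candidate 2 ⇒ r1c3=2.
Step 14. [r6c5∈{6}] r6c5 has the single candidate 6. So r6c5=6.
Step 15. [r5c4∈{5}] r5c4 is down to just 5 ⇒ r5c4=5.
Step 16. [r3c3∈{5}] r3c3's peers cover all but 5 ⇒ r3c3=5.
Step 17. [r2c6∈{2}] only 2 remains possible at r2c6, so r2c6=2.
Step 18. [r4c5∈{1}] r4c5 is down to just 1. So r4c5=1.
Step 19. [r2c5∈{3}] r2c5's peers cover all but 3. So r2c5=3.
Step 20. [r2c2∈{4}] only 4 remains possible at r2c2. So r2c2=4.
Step 21. [r5c6∈{1}] r5c6 has the single candidate 1, so r5c6=1.
Step 22. [r2c1∈{5}] r2c1's peers cover all but 5, so r2c1=5.

Answer: 1 3 2 4 5 6 / 5 4 6 1 3 2 / 6 1 5 2 4 3 / 3 2 4 6 1 5 / 4 6 3 5 2 1 / 2 5 1 3 6 4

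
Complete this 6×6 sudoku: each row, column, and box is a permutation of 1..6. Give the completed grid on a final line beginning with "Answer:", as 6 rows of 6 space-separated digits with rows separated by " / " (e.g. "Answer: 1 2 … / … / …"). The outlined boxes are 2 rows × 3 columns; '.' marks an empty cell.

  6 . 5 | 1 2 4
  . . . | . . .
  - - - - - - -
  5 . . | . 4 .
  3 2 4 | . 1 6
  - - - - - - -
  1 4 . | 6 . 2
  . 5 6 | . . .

Step 1. [r6c5∈{3}] r6c5's peers cover all but 3. So r6c5=3.
Step 2. [r2c6∈{3,5}] 5 has one home in col 6: r2c6, so r2c6=5.
Step 3. [r2c3∈{1,2,3}] r2c3 is the only open cell in col 3 admitting 2, so r2c3=2.
Step 4. [r2c2∈{1,3}] 1 has one home in row 2: r2c2. So r2c2=1.
Step 5. [r3c6∈{3}] nothing but 3 survives at r3c6 ⇒ r3c6=3.
Step 6. [r3c4∈{2}] only 2 remains possible at r3c4, so r3c4=2.
Step 7. [r6c6∈{1}] r6c6 is down to just 1, so r6c6=1.
Step 8. [r3c3∈{1}] r3c3 is down to just 1 ⇒ r3c3=1.
Step 9. [r6c1∈{2}] r6c1 has the single candidate 2. So r6c1=2.
Step 10. [r5c5∈{5}] r5c5 is down to just 5, so r5c5=5.
Step 11. [r2c5∈{6}] r2c5 has the single candidate 6. So r2c5=6.
Step 12. [r1c2∈{3}] only 3 remains possible at r1c2 ⇒ r1c2=3.
Step 13. [r5c3∈{3}] r5c3 is down to just 3, so r5c3=3.
Step 14. [r3c2∈{6}] r3c2's peers cover all but 6, so r3c2=6.
Step 15. [r2c1∈{4}] only 4 remains possible at r2c1 ⇒ r2c1=4.
Step 16. [r2c4∈{3}] r2c4 is down to just 3. So r2c4=3.
Step 17. [r6c4∈{4}] only 4 remains possible at r6c4. So r6c4=4.
Step 18. [r4c4∈{5}] nothing but 5 survives at r4c4 ⇒ r4c4=5.

Answer: 6 3 5 1 2 4 / 4 1 2 3 6 5 / 5 6 1 2 4 3 / 3 2 4 5 1 6 / 1 4 3 6 5 2 / 2 5 6 4 3 1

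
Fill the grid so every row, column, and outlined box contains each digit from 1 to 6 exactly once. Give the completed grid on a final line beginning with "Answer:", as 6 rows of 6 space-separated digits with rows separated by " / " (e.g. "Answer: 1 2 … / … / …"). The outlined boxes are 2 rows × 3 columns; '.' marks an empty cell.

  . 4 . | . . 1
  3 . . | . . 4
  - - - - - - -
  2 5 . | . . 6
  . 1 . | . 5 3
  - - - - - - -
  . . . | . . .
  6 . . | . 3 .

Step 1. [r6c2∈{2}] only 2 remains possible at r6c2, so r6c2=2.
Step 2. [r5c1∈{1,4,5}] r5c1 is the only open cell in col 1 admitting 1. So r5c1=1.
Step 3. [r4c4∈{2,4}] 2 has one home in row 4: r4c4, so r4c4=2.
Step 4. [r6c6∈{5}] r6c6 has the single candidate 5 ⇒ r6c6=5.
Step 5. [r5c3∈{3,4,5}] in row 5, 5 fits only at r5c3, so r5c3=5.
Step 6. [r2c2∈{6}] only 6 remains possible at r2c2. So r2c2=6.
Step 7. [r6c3∈{4}] nothing but 4 survives at r6c3. So r6c3=4.
Step 8. [r2c5∈{2}] r2c5's peers cover all but 2 ⇒ r2c5=2.
Step 9. [r3c5∈{1,4}] 1 has one home in col 5: r3c5 ⇒ r3c5=1.
Step 10. [r1c5∈{6}] nothing but 6 survives at r1c5, so r1c5=6.
Step 11. [r1c1∈{5}] r1c1 has the single candidate 5 ⇒ r1c1=5.
Step 12. [r5c4∈{4,6}] r5c4 is the only open cell in row 5 admitting 6 ⇒ r5c4=6.
Step 13. [r4c3∈{6}] r4c3 is down to just 6. So r4c3=6.
Step 14. [r3c4∈{4}] r3c4's peers cover all but 4. So r3c4=4.
Step 15. [r2c3∈{1}] r2c3's peers cover all but 1, so r2c3=1.
Step 16. [r1c4∈{3}] r1c4 has the single candidate 3 ⇒ r1c4=3.
Step 17. [r5c6∈{2}] r5c6's peers cover all but 2. So r5c6=2.
Step 18. [r5c5∈{4}] nothing but 4 survives at r5c5 ⇒ r5c5=4.
Step 19. [r6c4∈{1}] only 1 remains possible at r6c4, so r6c4=1.
Step 20. [r1c3∈{2}] r1c3 is down to just 2, so r1c3=2.
Step 21. [r3c3∈{3}] nothing but 3 survives at r3c3, so r3c3=3.
Step 22. [r5c2∈{3}] nothing but 3 survives at r5c2. So r5c2=3.
Step 23. [r4c1∈{4}] r4c1's peers cover all but 4. So r4c1=4.
Step 24. [r2c4∈{5}] r2c4 is down to just 5, so r2c4=5.

Answer: 5 4 2 3 6 1 / 3 6 1 5 2 4 / 2 5 3 4 1 6 / 4 1 6 2 5 3 / 1 3 5 6 4 2 / 6 2 4 1 3 5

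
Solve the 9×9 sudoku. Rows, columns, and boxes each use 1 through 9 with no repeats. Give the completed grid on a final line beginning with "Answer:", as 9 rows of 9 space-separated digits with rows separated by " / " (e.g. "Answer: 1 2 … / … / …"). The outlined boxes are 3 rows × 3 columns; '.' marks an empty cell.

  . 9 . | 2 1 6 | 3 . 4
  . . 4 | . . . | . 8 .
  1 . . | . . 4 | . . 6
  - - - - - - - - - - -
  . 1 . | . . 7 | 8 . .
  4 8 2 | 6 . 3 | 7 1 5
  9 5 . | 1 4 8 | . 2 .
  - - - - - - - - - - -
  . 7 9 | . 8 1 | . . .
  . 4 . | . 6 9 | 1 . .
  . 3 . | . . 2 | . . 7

Step 1. [r9c5∈{5}] r9c5's peers cover all but 5. So r9c5=5.
Step 2. [r3c4∈{3,5,7,8,9}] r3c4 is the only open cell in col 4 admitting 8 ⇒ r3c4=8.
Step 3. [r6c9∈{3}] only 3 remains possible at r6c9 ⇒ r6c9=3.
Step 4. [r5c5∈{9}] r5c5 is down to just 9 ⇒ r5c5=9.
Step 5. [r2c4∈{3,5,7,9}] in col 4, 9 fits only at r2c4. So r2c4=9.
Step 6. [r4c8∈{4,6,9}] row 4 places 4 nowhere but r4c8, so r4c8=4.
Step 7. [r7c9∈{2}] nothing but 2 survives at r7c9 ⇒ r7c9=2.
Step 8. [r8c1∈{2,5,8}] row 8 places 2 nowhere but r8c1. So r8c1=2.
Step 9. [r6c7∈{6}] r6c7's peers cover all but 6 ⇒ r6c7=6.
Step 10. [r9c4∈{4}] r9c4 is down to just 4, so r9c4=4.
Step 11. [r9c3∈{1,6,8}] row 9 places 1 nowhere but r9c3 ⇒ r9c3=1.
Step 12. [r9c1∈{6,8}] across row 9, 8 lands solely at r9c1, so r9c1=8.
Step 13. [r7c1∈{5,6}] in box 7, 6 fits only at r7c1. So r7c1=6.
Step 14. [r8c3∈{5}] r8c3's peers cover all but 5 ⇒ r8c3=5.
Step 15. [r6c3∈{7}] only 7 remains possible at r6c3, so r6c3=7.
Step 16. [r3c3∈{3}] only 3 remains possible at r3c3. So r3c3=3.
Step 17. [r8c8∈{3}] r8c8's peers cover all but 3. So r8c8=3.
Step 18. [r7c8∈{5}] r7c8's peers cover all but 5. So r7c8=5.
Step 19. [r3c7∈{2,5,9}] in row 3, 5 fits only at r3c7, so r3c7=5.
Step 20. [r1c1∈{5,7}] row 1 places 5 nowhere but r1c1. So r1c1=5.
Step 21. [r3c8∈{7,9}] in row 3, 9 fits only at r3c8, so r3c8=9.
Step 22. [r2c2∈{2,6}] row 2 places 6 nowhere but r2c2, so r2c2=6.
Step 23. [r2c5∈{3,7}] row 2 places 3 nowhere but r2c5 ⇒ r2c5=3.
Step 24. [r2c1∈{7}] only 7 remains possible at r2c1. So r2c1=7.
Step 25. [r3c5∈{7}] r3c5 is down to just 7, so r3c5=7.
Step 26. [r7c4∈{3}] r7c4's peers cover all but 3 ⇒ r7c4=3.
Step 27. [r9c7∈{9}] nothing but 9 survives at r9c7. So r9c7=9.
Step 28. [r8c4∈{7}] r8c4 has the single candidate 7, so r8c4=7.
Step 29. [r4c5∈{2}] r4c5 is down to just 2. So r4c5=2.
Step 30. [r8c9∈{8}] r8c9 is down to just 8, so r8c9=8.
Step 31. [r2c6∈{5}] nothing but 5 survives at r2c6, so r2c6=5.
Step 32. [r3c2∈{2}] r3c2 has the single candidate 2. So r3c2=2.
Step 33. [r1c8∈{7}] nothing but 7 survives at r1c8 ⇒ r1c8=7.
Step 34. [r4c4∈{5}] r4c4's peers cover all but 5 ⇒ r4c4=5.
Step 35. [r2c9∈{1}] r2c9's peers cover all but 1 ⇒ r2c9=1.
Step 36. [r4c3∈{6}] nothing but 6 survives at r4c3 ⇒ r4c3=6.
Step 37. [r4c9∈{9}] only 9 remains possible at r4c9. So r4c9=9.
Step 38. [r1c3∈{8}] r1c3 is down to just 8, so r1c3=8.
Step 39. [r7c7∈{4}] only 4 remains possible at r7c7, so r7c7=4.
Step 40. [r9c8∈{6}] nothing but 6 survives at r9c8 ⇒ r9c8=6.
Step 41. [r2c7∈{2}] nothing but 2 survives at r2c7 ⇒ r2c7=2.
Step 42. [r4c1∈{3}] r4c1 has the single candidate 3. So r4c1=3.

Answer: 5 9 8 2 1 6 3 7 4 / 7 6 4 9 3 5 2 8 1 / 1 2 3 8 7 4 5 9 6 / 3 1 6 5 2 7 8 4 9 / 4 8 2 6 9 3 7 1 5 / 9 5 7 1 4 8 6 2 3 / 6 7 9 3 8 1 4 5 2 / 2 4 5 7 6 9 1 3 8 / 8 3 1 4 5 2 9 6 7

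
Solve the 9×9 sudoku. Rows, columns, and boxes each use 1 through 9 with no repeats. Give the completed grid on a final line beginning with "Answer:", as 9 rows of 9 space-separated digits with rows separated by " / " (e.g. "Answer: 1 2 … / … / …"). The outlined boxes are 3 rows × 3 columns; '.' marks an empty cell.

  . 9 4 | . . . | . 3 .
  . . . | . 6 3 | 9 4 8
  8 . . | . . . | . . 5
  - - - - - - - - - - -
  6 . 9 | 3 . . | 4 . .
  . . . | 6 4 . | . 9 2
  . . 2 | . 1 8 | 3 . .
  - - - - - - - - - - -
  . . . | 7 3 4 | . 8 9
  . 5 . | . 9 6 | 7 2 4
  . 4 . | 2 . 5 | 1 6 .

Step 1. [r6c2∈{7}] nothing but 7 survives at r6c2 ⇒ r6c2=7.
Step 2. [r8c4∈{1,8}] across box 8, 1 lands solely at r8c4, so r8c4=1.
Step 3. [r2c4∈{5}] r2c4's peers cover all but 5, so r2c4=5.
Step 4. [r5c3∈{1,3,5,8}] across col 3, 5 lands solely at r5c3 ⇒ r5c3=5.
Step 5. [r8c1∈{3}] nothing but 3 survives at r8c1 ⇒ r8c1=3.
Step 6. [r5c1∈{1}] nothing but 1 survives at r5c1, so r5c1=1.
Step 7. [r3c3∈{1,3,6,7}] 3 has one home in col 3: r3c3 ⇒ r3c3=3.
Step 8. [r5c6∈{7}] r5c6 is down to just 7, so r5c6=7.
Step 9. [r3c2∈{1,2,6}] across box 1, 6 lands solely at r3c2 ⇒ r3c2=6.
Step 10. [r3c6∈{1,2,9}] col 6 places 9 nowhere but r3c6 ⇒ r3c6=9.
Step 11. [r3c8∈{1,7}] in row 3, 1 fits only at r3c8, so r3c8=1.
Step 12. [r1c9∈{6,7}] in box 3, 7 fits only at r1c9. So r1c9=7.
Step 13. [r7c1∈{2}] r7c1 has the single candidate 2. So r7c1=2.
Step 14. [r9c5∈{8}] nothing but 8 survives at r9c5 ⇒ r9c5=8.
Step 15. [r1c5∈{2}] r1c5 is down to just 2 ⇒ r1c5=2.
Step 16. [r2c1∈{7}] r2c1 is down to just 7. So r2c1=7.
Step 17. [r2c3∈{1}] r2c3 is down to just 1 ⇒ r2c3=1.
Step 18. [r4c5∈{5}] r4c5 has the single candidate 5 ⇒ r4c5=5.
Step 19. [r4c2∈{8}] r4c2 is down to just 8, so r4c2=8.
Step 20. [r8c3∈{8}] r8c3 is down to just 8 ⇒ r8c3=8.
Step 21. [r6c9∈{6}] r6c9's peers cover all but 6, so r6c9=6.
Step 22. [r3c5∈{7}] nothing but 7 survives at r3c5. So r3c5=7.
Step 23. [r4c8∈{7}] only 7 remains possible at r4c8, so r4c8=7.
Step 24. [r3c4∈{4}] only 4 remains possible at r3c4 ⇒ r3c4=4.
Step 25. [r1c4∈{8}] only 8 remains possible at r1c4. So r1c4=8.
Step 26. [r9c9∈{3}] r9c9 is down to just 3. So r9c9=3.
Step 27. [r9c1∈{9}] nothing but 9 survives at r9c1 ⇒ r9c1=9.
Step 28. [r7c7∈{5}] r7c7's peers cover all but 5, so r7c7=5.
Step 29. [r4c9∈{1}] nothing but 1 survives at r4c9 ⇒ r4c9=1.
Step 30. [r4c6∈{2}] only 2 remains possible at r4c6. So r4c6=2.
Step 31. [r1c1∈{5}] r1c1 is down to just 5, so r1c1=5.
Step 32. [r6c8∈{5}] nothing but 5 survives at r6c8, so r6c8=5.
Step 33. [r7c3∈{6}] r7c3's peers cover all but 6, so r7c3=6.
Step 34. [r6c1∈{4}] only 4 remains possible at r6c1. So r6c1=4.
Step 35. [r9c3∈{7}] r9c3 has the single candidate 7 ⇒ r9c3=7.
Step 36. [r7c2∈{1}] only 1 remains possible at r7c2 ⇒ r7c2=1.
Step 37. [r5c7∈{8}] r5c7's peers cover all but 8, so r5c7=8.
Step 38. [r1c7∈{6}] r1c7 is down to just 6. So r1c7=6.
Step 39. [r6c4∈{9}] nothing but 9 survives at r6c4 ⇒ r6c4=9.
Step 40. [r5c2∈{3}] r5c2 has the single candidate 3 ⇒ r5c2=3.
Step 41. [r3c7∈{2}] only 2 remains possible at r3c7 ⇒ r3c7=2.
Step 42. [r1c6∈{1}] nothing but 1 survives at r1c6. So r1c6=1.
Step 43. [r2c2∈{2}] r2c2 has the single candidate 2, so r2c2=2.

Answer: 5 9 4 8 2 1 6 3 7 / 7 2 1 5 6 3 9 4 8 / 8 6 3 4 7 9 2 1 5 / 6 8 9 3 5 2 4 7 1 / 1 3 5 6 4 7 8 9 2 / 4 7 2 9 1 8 3 5 6 / 2 1 6 7 3 4 5 8 9 / 3 5 8 1 9 6 7 2 4 / 9 4 7 2 8 5 1 6 3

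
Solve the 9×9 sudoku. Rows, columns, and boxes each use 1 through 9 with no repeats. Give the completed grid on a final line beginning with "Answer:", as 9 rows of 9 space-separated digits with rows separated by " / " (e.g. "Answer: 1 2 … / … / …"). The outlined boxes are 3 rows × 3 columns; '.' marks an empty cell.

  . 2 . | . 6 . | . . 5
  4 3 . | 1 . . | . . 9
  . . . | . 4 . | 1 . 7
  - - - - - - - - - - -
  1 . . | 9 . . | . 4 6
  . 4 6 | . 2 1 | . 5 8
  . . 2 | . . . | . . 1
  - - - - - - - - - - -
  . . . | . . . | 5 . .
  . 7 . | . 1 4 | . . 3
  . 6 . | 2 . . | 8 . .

Step 1. [r6c4∈{3,4,5,6,7,8}] r6c4 is the only open cell in row 6 admitting 4, so r6c4=4.
Step 2. [r7c9∈{2,4}] col 9 places 2 nowhere but r7c9. So r7c9=2.
Step 3. [r1c3∈{1,7,8,9}] r1c3 is the only open cell in row 1 admitting 1 ⇒ r1c3=1.
Step 4. [r6c6∈{3,5,6,7,8}] r6c6 is the only open cell in row 6 admitting 6. So r6c6=6.
Step 5. [r7c3∈{3,4,8,9}] in row 7, 4 fits only at r7c3. So r7c3=4.
Step 6. [r3c1∈{5,6,8,9}] r3c1 is the only open cell in col 1 admitting 6, so r3c1=6.
Step 7. [r9c8∈{1,7,9}] r9c8 is the only open cell in row 9 admitting 1. So r9c8=1.
Step 8. [r7c8∈{6,7,9}] box 9 places 7 nowhere but r7c8. So r7c8=7.
Step 9. [r8c1∈{2,5,8,9}] 2 has one home in row 8: r8c1. So r8c1=2.
Step 10. [r7c4∈{3,6,8}] r7c4 is the only open cell in row 7 admitting 6. So r7c4=6.
Step 11. [r4c7∈{2,3,7}] 2 has one home in row 4: r4c7. So r4c7=2.
Step 12. [r7c2∈{1,8,9}] 1 has one home in row 7: r7c2, so r7c2=1.
Step 13. [r2c7∈{6}] r2c7 has the single candidate 6. So r2c7=6.
Step 14. [r8c7∈{9}] nothing but 9 survives at r8c7. So r8c7=9.
Step 15. [r5c1∈{3,7,9}] across row 5, 9 lands solely at r5c1. So r5c1=9.
Step 16. [r1c6∈{3,7,8,9}] r1c6 is the only open cell in row 1 admitting 9 ⇒ r1c6=9.
Step 17. [r9c3∈{3,5,9}] r9c3 is the only open cell in box 7 admitting 9. So r9c3=9.
Step 18. [r4c3∈{3,5,7,8}] across col 3, 3 lands solely at r4c3. So r4c3=3.
Step 19. [r6c1∈{5,7,8}] r6c1 is the only open cell in box 4 admitting 7. So r6c1=7.
Step 20. [r1c1∈{8}] r1c1's peers cover all but 8, so r1c1=8.
Step 21. [r3c3∈{5}] nothing but 5 survives at r3c3 ⇒ r3c3=5.
Step 22. [r1c4∈{3,7}] r1c4 is the only open cell in row 1 admitting 7 ⇒ r1c4=7.
Step 23. [r6c7∈{3}] r6c7's peers cover all but 3, so r6c7=3.
Step 24. [r8c4∈{5,8}] row 8 places 5 nowhere but r8c4. So r8c4=5.
Step 25. [r3c4∈{3,8}] in col 4, 8 fits only at r3c4 ⇒ r3c4=8.
Step 26. [r3c6∈{2,3}] r3c6 is the only open cell in box 2 admitting 3, so r3c6=3.
Step 27. [r2c5∈{5}] r2c5 has the single candidate 5. So r2c5=5.
Step 28. [r6c5∈{8}] only 8 remains possible at r6c5, so r6c5=8.
Step 29. [r4c5∈{7}] r4c5 is down to just 7, so r4c5=7.
Step 30. [r7c1∈{3}] nothing but 3 survives at r7c1 ⇒ r7c1=3.
Step 31. [r4c2∈{5,8}] row 4 places 8 nowhere but r4c2, so r4c2=8.
Step 32. [r3c8∈{2}] r3c8's peers cover all but 2. So r3c8=2.
Step 33. [r7c5∈{9}] nothing but 9 survives at r7c5, so r7c5=9.
Step 34. [r5c7∈{7}] only 7 remains possible at r5c7, so r5c7=7.
Step 35. [r9c5∈{3}] r9c5 is down to just 3 ⇒ r9c5=3.
Step 36. [r8c8∈{6}] r8c8's peers cover all but 6 ⇒ r8c8=6.
Step 37. [r7c6∈{8}] only 8 remains possible at r7c6. So r7c6=8.
Step 38. [r8c3∈{8}] only 8 remains possible at r8c3. So r8c3=8.
Step 39. [r2c8∈{8}] r2c8's peers cover all but 8 ⇒ r2c8=8.
Step 40. [r3c2∈{9}] r3c2 is down to just 9. So r3c2=9.
Step 41. [r4c6∈{5}] r4c6 has the single candidate 5 ⇒ r4c6=5.
Step 42. [r6c2∈{5}] nothing but 5 survives at r6c2, so r6c2=5.
Step 43. [r6c8∈{9}] r6c8's peers cover all but 9 ⇒ r6c8=9.
Step 44. [r1c8∈{3}] nothing but 3 survives at r1c8. So r1c8=3.
Step 45. [r1c7∈{4}] r1c7 is down to just 4, so r1c7=4.
Step 46. [r9c9∈{4}] r9c9's peers cover all but 4 ⇒ r9c9=4.
Step 47. [r5c4∈{3}] r5c4 is down to just 3. So r5c4=3.
Step 48. [r9c6∈{7}] only 7 remains possible at r9c6. So r9c6=7.
Step 49. [r2c6∈{2}] only 2 remains possible at r2c6 ⇒ r2c6=2.
Step 50. [r9c1∈{5}] r9c1 is down to just 5. So r9c1=5.
Step 51. [r2c3∈{7}] r2c3 is down to just 7. So r2c3=7.

Answer: 8 2 1 7 6 9 4 3 5 / 4 3 7 1 5 2 6 8 9 / 6 9 5 8 4 3 1 2 7 / 1 8 3 9 7 5 2 4 6 / 9 4 6 3 2 1 7 5 8 / 7 5 2 4 8 6 3 9 1 / 3 1 4 6 9 8 5 7 2 / 2 7 8 5 1 4 9 6 3 / 5 6 9 2 3 7 8 1 4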